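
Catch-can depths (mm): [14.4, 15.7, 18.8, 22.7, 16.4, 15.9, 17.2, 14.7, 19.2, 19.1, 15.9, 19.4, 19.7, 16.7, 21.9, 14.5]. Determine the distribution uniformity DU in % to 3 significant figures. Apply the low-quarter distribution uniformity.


Approach: apply the low-quarter distribution uniformity, DU = (mean of lowest quarter of readings / overall mean)*100.
sorted lowest 4 of 16: [14.4, 14.5, 14.7, 15.7] -> mean = 14.825 mm
overall mean = 17.637 mm
DU = (14.825/17.637)*100 = 84.1 %
Therefore the distribution uniformity DU = 84.1 %.


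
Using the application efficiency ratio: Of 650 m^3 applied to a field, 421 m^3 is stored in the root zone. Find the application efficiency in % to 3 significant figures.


Approach: apply the application efficiency ratio, Ea = (stored/applied)*100.
Ea = (421/650)*100 = 64.8 %
Therefore the application efficiency = 64.8 %.


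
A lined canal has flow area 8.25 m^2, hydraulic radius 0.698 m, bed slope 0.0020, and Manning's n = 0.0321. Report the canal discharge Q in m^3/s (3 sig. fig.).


Approach: apply Manning's equation, Q = (1/n)*A*R^(2/3)*S^(1/2).
Q = (1/0.0321) * 8.25 * 0.698^(2/3) * 0.0020^(1/2) = 9.04 m^3/s
Therefore the canal discharge Q = 9.04 m^3/s.


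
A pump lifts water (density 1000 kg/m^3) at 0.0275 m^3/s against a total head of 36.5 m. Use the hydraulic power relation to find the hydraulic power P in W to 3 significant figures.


Approach: apply the hydraulic power relation, P = rho*g*Q*H.
P = 1000 * 9.81 * 0.0275 * 36.5 = 9850 W
Therefore the hydraulic power P = 9850 W.


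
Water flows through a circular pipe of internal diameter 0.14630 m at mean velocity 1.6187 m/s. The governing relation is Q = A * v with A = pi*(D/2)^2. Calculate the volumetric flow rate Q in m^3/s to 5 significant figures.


A = pi*(0.14630/2)^2 = 0.01681042 m^2
Q = 0.01681042 * 1.6187 = 0.027211 m^3/s
Therefore the volumetric flow rate Q = 0.027211 m^3/s.


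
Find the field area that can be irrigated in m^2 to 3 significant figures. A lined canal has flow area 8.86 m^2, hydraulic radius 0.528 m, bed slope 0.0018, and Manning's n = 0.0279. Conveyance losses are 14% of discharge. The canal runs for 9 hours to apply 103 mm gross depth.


Approach: apply Manning's equation with a conveyance and depth budget, Q = (1/n)*A*R^(2/3)*S^(1/2); Q_field = Q*(1-loss); Area = Q_field*t/(d/1000).
Step 1 — canal discharge (Manning's equation):
  Q = (1/0.0279) * 8.86 * 0.528^(2/3) * 0.0018^(1/2) = 8.8015 m^3/s
Step 2 — delivered flow: Q_field = 8.8015*(1 - 14/100) = 7.5693 m^3/s
Step 3 — volume delivered: V = 7.5693 * 9*3600 = 245240 m^3
Step 4 — area served: A = V / (depth/1000) = 245240 / 0.103 = 2380000 m^2
Therefore the field area that can be irrigated = 2380000 m^2.


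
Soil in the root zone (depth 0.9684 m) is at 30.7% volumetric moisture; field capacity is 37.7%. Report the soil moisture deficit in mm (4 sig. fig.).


Approach: apply the soil moisture deficit relation, SMD = (FC - theta)/100 * depth * 1000.
SMD = (37.7 - 30.7)/100 * 0.9684 * 1000 = 67.79 mm
Therefore the soil moisture deficit = 67.79 mm.


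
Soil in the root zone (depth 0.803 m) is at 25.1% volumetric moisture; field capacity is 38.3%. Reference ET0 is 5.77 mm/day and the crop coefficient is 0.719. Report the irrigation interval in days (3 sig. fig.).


Approach: apply soil-water budget scheduling, SMD = (FC-theta)/100*depth*1000; ETc = ET0*Kc; interval = SMD/ETc.
Step 1 — soil moisture deficit:
  SMD = (38.3 - 25.1)/100 * 0.803 * 1000 = 106.00 mm
Step 2 — daily crop ET (ETc = ET0*Kc):
  ETc = 5.77 * 0.719 = 4.1486 mm/day
Step 3 — irrigation interval (SMD/ETc):
  interval = 106.00 / 4.1486 = 25.5 days
Therefore the irrigation interval = 25.5 days.


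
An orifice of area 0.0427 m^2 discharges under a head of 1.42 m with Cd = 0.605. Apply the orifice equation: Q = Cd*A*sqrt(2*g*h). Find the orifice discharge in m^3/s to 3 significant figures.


Q = 0.605 * 0.0427 * sqrt(2*9.81*1.42) = 0.136 m^3/s
Therefore the orifice discharge = 0.136 m^3/s.


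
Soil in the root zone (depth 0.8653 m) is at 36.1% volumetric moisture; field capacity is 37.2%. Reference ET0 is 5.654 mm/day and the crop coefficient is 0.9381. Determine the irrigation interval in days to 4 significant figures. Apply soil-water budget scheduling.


Approach: apply soil-water budget scheduling, SMD = (FC-theta)/100*depth*1000; ETc = ET0*Kc; interval = SMD/ETc.
Step 1 — soil moisture deficit:
  SMD = (37.2 - 36.1)/100 * 0.8653 * 1000 = 9.51830 mm
Step 2 — daily crop ET (ETc = ET0*Kc):
  ETc = 5.654 * 0.9381 = 5.30402 mm/day
Step 3 — irrigation interval (SMD/ETc):
  interval = 9.51830 / 5.30402 = 1.795 days
Therefore the irrigation interval = 1.795 days.


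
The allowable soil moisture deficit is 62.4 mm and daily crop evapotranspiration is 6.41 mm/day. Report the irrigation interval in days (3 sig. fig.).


Approach: apply the irrigation interval relation, interval = SMD / ETc.
interval = 62.4 / 6.41 = 9.73 days
Therefore the irrigation interval = 9.73 days.


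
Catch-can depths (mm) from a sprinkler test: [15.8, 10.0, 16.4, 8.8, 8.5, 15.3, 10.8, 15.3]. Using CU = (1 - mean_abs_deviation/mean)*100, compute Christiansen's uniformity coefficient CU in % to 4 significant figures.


mean = 12.6125 mm
mean |d_i - mean| = 3.08750 mm
CU = (1 - 3.08750/12.6125)*100 = 75.52 %
Therefore Christiansen's uniformity coefficient CU = 75.52 %.


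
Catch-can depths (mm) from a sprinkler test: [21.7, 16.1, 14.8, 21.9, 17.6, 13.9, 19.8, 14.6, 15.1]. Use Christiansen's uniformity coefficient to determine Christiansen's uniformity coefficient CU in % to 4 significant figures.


Approach: apply Christiansen's uniformity coefficient, CU = (1 - mean_abs_deviation/mean)*100.
mean = 17.2778 mm
mean |d_i - mean| = 2.64198 mm
CU = (1 - 2.64198/17.2778)*100 = 84.71 %
Therefore Christiansen's uniformity coefficient CU = 84.71 %.


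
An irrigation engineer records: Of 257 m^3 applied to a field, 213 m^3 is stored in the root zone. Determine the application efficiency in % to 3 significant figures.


Approach: apply the application efficiency ratio, Ea = (stored/applied)*100.
Ea = (213/257)*100 = 82.9 %
Therefore the application efficiency = 82.9 %.


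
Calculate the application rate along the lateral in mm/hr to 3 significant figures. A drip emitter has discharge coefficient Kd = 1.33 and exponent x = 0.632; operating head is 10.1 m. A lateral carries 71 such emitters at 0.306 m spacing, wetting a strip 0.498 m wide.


Approach: apply the emitter equation with a lateral mass balance, q = Kd*h^x; Q = n*q; rate = Q/(n*spacing*width).
Step 1 — single emitter flow (q = Kd*h^x):
  q = 1.33 * 10.1^0.632 = 5.7357 L/hr
Step 2 — total lateral flow: Q = 71 * 5.7357 = 407.23 L/hr
Step 3 — wetted area: A = 71 * 0.306 * 0.498 = 10.820 m^2
Step 4 — application rate: Q/A = 407.23/10.820 = 37.6 mm/hr
Therefore the application rate along the lateral = 37.6 mm/hr.


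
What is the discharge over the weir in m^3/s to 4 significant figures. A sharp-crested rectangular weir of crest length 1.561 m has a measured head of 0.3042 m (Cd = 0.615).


Approach: apply the rectangular weir equation, Q = (2/3)*Cd*L*sqrt(2g)*H^1.5.
Q = (2/3)*0.615*1.561*sqrt(2*9.81)*0.3042^1.5 = 0.4756 m^3/s
Therefore the discharge over the weir = 0.4756 m^3/s.


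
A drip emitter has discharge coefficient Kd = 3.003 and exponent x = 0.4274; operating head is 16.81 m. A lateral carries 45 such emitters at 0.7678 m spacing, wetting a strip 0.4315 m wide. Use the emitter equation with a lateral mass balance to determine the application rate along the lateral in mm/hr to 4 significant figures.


Approach: apply the emitter equation with a lateral mass balance, q = Kd*h^x; Q = n*q; rate = Q/(n*spacing*width).
Step 1 — single emitter flow (q = Kd*h^x):
  q = 3.003 * 16.81^0.4274 = 10.0314 L/hr
Step 2 — total lateral flow: Q = 45 * 10.0314 = 451.414 L/hr
Step 3 — wetted area: A = 45 * 0.7678 * 0.4315 = 14.9088 m^2
Step 4 — application rate: Q/A = 451.414/14.9088 = 30.28 mm/hr
Therefore the application rate along the lateral = 30.28 mm/hr.


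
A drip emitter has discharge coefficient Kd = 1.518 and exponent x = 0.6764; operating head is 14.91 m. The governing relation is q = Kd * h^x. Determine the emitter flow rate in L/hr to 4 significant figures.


q = 1.518 * 14.91^0.6764 = 9.441 L/hr
Therefore the emitter flow rate = 9.441 L/hr.


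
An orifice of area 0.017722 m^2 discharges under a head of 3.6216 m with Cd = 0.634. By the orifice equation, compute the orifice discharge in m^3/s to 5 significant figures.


Approach: apply the orifice equation, Q = Cd*A*sqrt(2*g*h).
Q = 0.634 * 0.017722 * sqrt(2*9.81*3.6216) = 0.094711 m^3/s
Therefore the orifice discharge = 0.094711 m^3/s.


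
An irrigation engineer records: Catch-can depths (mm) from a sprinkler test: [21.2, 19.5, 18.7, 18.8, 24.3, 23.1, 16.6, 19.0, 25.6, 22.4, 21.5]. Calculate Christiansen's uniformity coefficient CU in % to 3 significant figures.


Approach: apply Christiansen's uniformity coefficient, CU = (1 - mean_abs_deviation/mean)*100.
mean = 20.973 mm
mean |d_i - mean| = 2.2298 mm
CU = (1 - 2.2298/20.973)*100 = 89.4 %
Therefore Christiansen's uniformity coefficient CU = 89.4 %.


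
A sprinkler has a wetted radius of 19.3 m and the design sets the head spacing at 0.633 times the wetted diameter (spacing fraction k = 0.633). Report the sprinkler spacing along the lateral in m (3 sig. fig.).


Approach: apply the sprinkler spacing rule (spacing as a fraction of wetted diameter), S = k*(2*R).
S = 0.633 * (2 * 19.3) = 24.4 m
Therefore the sprinkler spacing along the lateral = 24.4 m.


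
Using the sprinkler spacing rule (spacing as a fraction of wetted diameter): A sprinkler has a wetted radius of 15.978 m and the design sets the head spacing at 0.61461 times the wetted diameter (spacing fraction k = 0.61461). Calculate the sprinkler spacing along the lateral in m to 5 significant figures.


Approach: apply the sprinkler spacing rule (spacing as a fraction of wetted diameter), S = k*(2*R).
S = 0.61461 * (2 * 15.978) = 19.640 m
Therefore the sprinkler spacing along the lateral = 19.640 m.


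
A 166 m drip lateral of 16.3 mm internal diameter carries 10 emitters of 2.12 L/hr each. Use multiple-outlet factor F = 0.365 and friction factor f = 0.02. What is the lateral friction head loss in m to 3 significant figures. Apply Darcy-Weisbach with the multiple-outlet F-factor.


Approach: apply Darcy-Weisbach with the multiple-outlet F-factor, Q = n*q/(3600*1000) m^3/s; v = Q/A; hf = F*f*(L/D)*(v^2/(2g)).
Q = 10*2.12/(3600*1000) = 5.8889e-06 m^3/s
A = pi*(16.3e-3/2)^2 = 2.0867e-04 m^2, so v = Q/A = 0.028221 m/s
hf = 0.365*0.02*(166/0.0163)*(0.028221^2/(2*9.81)) = 0.00302 m
Therefore the lateral friction head loss = 0.00302 m.


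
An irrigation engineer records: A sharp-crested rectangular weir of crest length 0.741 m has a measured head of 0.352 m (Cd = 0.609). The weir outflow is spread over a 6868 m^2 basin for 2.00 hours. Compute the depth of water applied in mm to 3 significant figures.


Approach: apply the rectangular weir equation with a volume-to-depth conversion, Q = (2/3)*Cd*L*sqrt(2g)*H^1.5; d = Q*t/A * 1000.
Step 1 — weir discharge:
  Q = (2/3)*0.609*0.741*sqrt(2*9.81)*0.352^1.5 = 0.27830 m^3/s
Step 2 — volume: V = 0.27830 * 2.00*3600 = 2003.7 m^3
Step 3 — depth: d = V/A * 1000 = 2003.7/6868 * 1000 = 292 mm
Therefore the depth of water applied = 292 mm.


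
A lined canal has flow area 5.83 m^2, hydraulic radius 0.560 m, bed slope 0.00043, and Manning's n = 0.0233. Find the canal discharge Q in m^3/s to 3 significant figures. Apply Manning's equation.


Approach: apply Manning's equation, Q = (1/n)*A*R^(2/3)*S^(1/2).
Q = (1/0.0233) * 5.83 * 0.560^(2/3) * 0.00043^(1/2) = 3.53 m^3/s
Therefore the canal discharge Q = 3.53 m^3/s.


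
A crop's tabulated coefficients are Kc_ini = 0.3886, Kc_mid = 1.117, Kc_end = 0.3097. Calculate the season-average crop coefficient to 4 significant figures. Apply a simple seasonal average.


Approach: apply a simple seasonal average, Kc_avg = (Kc_ini + Kc_mid + Kc_end)/3.
Kc_avg = (0.3886 + 1.117 + 0.3097)/3 = 0.6051
Therefore the season-average crop coefficient = 0.6051.


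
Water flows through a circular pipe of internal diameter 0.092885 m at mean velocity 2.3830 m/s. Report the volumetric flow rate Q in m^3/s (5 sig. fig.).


Approach: apply the continuity equation for pipe flow, Q = A * v with A = pi*(D/2)^2.
A = pi*(0.092885/2)^2 = 0.006776119 m^2
Q = 0.006776119 * 2.3830 = 0.016147 m^3/s
Therefore the volumetric flow rate Q = 0.016147 m^3/s.


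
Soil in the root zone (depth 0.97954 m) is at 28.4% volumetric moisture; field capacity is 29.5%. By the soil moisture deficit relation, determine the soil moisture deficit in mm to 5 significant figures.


Approach: apply the soil moisture deficit relation, SMD = (FC - theta)/100 * depth * 1000.
SMD = (29.5 - 28.4)/100 * 0.97954 * 1000 = 10.775 mm
Therefore the soil moisture deficit = 10.775 mm.


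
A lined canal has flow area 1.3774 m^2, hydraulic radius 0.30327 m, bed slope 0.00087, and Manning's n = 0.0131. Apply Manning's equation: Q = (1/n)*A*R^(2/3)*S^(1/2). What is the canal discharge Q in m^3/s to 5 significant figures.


Q = (1/0.0131) * 1.3774 * 0.30327^(2/3) * 0.00087^(1/2) = 1.3999 m^3/s
Therefore the canal discharge Q = 1.3999 m^3/s.


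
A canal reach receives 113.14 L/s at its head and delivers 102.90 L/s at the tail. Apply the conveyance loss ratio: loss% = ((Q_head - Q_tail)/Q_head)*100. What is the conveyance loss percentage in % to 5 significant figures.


loss = ((113.14 - 102.90)/113.14)*100 = 9.0507 %
Therefore the conveyance loss percentage = 9.0507 %.


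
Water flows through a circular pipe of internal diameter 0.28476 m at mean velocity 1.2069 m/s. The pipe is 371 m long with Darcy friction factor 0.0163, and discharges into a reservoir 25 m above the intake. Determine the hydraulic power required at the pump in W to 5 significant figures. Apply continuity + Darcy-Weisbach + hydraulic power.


Approach: apply continuity + Darcy-Weisbach + hydraulic power, Q = A*v; hf = f*(L/D)*(v^2/(2g)); H = static + hf; P = rho*g*Q*H.
Step 1 — flow rate (continuity, Q = A*v):
  A = pi*(0.28476/2)^2 = 0.06368657 m^2
  Q = 0.06368657 * 1.2069 = 0.07686332 m^3/s
Step 2 — friction head loss (Darcy-Weisbach):
  hf = 0.0163 * (371/0.28476) * (1.2069^2 / (2*9.81))
  hf = 1.576617 m
Step 3 — total head: H = 25 + 1.576617 = 26.57662 m
Step 4 — hydraulic power (P = rho*g*Q*H):
  P = 1000 * 9.81 * 0.07686332 * 26.57662 = 20040 W
Therefore the hydraulic power required at the pump = 20040 W.


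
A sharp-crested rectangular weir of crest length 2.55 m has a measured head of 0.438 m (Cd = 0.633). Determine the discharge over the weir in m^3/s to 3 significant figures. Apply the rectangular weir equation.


Approach: apply the rectangular weir equation, Q = (2/3)*Cd*L*sqrt(2g)*H^1.5.
Q = (2/3)*0.633*2.55*sqrt(2*9.81)*0.438^1.5 = 1.38 m^3/s
Therefore the discharge over the weir = 1.38 m^3/s.


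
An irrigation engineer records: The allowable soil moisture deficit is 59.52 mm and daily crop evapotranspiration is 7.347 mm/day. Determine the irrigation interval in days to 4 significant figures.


Approach: apply the irrigation interval relation, interval = SMD / ETc.
interval = 59.52 / 7.347 = 8.101 days
Therefore the irrigation interval = 8.101 days.


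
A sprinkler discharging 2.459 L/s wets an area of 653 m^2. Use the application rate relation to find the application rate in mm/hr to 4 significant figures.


Approach: apply the application rate relation, rate = (Q/A)*3600.
rate = (2.459 / 653) * 3600 = 13.56 mm/hr
Therefore the application rate = 13.56 mm/hr.


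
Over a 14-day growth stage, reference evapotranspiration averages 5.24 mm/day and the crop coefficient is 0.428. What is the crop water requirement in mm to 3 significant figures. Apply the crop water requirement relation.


Approach: apply the crop water requirement relation, CWR = ET0 * Kc * days.
CWR = 5.24 * 0.428 * 14 = 31.4 mm
Therefore the crop water requirement = 31.4 mm.


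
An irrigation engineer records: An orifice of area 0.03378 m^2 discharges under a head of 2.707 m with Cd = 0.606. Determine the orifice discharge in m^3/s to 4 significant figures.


Approach: apply the orifice equation, Q = Cd*A*sqrt(2*g*h).
Q = 0.606 * 0.03378 * sqrt(2*9.81*2.707) = 0.1492 m^3/s
Therefore the orifice discharge = 0.1492 m^3/s.


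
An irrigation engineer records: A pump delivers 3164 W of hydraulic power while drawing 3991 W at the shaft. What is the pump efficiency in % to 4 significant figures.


Approach: apply the efficiency ratio, eta = (P_out/P_in)*100.
eta = (3164 / 3991) * 100 = 79.28 %
Therefore the pump efficiency = 79.28 %.


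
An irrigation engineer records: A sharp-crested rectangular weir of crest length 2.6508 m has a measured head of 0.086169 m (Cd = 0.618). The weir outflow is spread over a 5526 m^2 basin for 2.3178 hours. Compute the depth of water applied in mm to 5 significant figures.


Approach: apply the rectangular weir equation with a volume-to-depth conversion, Q = (2/3)*Cd*L*sqrt(2g)*H^1.5; d = Q*t/A * 1000.
Step 1 — weir discharge:
  Q = (2/3)*0.618*2.6508*sqrt(2*9.81)*0.086169^1.5 = 0.1223630 m^3/s
Step 2 — volume: V = 0.1223630 * 2.3178*3600 = 1021.007 m^3
Step 3 — depth: d = V/A * 1000 = 1021.007/5526 * 1000 = 184.76 mm
Therefore the depth of water applied = 184.76 mm.


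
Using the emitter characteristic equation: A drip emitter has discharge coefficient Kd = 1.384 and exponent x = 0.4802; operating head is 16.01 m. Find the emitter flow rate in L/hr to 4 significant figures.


Approach: apply the emitter characteristic equation, q = Kd * h^x.
q = 1.384 * 16.01^0.4802 = 5.242 L/hr
Therefore the emitter flow rate = 5.242 L/hr.


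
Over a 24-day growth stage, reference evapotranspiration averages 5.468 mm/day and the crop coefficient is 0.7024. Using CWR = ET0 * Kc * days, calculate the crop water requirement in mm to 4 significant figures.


CWR = 5.468 * 0.7024 * 24 = 92.18 mm
Therefore the crop water requirement = 92.18 mm.


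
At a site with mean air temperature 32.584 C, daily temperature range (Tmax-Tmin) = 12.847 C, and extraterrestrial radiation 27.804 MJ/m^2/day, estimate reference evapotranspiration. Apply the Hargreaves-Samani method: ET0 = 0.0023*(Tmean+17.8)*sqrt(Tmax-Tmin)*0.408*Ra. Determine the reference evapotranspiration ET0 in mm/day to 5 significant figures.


ET0 = 0.0023*(32.584+17.8)*sqrt(12.847)*0.408*27.804 = 4.7118 mm/day
Therefore the reference evapotranspiration ET0 = 4.7118 mm/day.


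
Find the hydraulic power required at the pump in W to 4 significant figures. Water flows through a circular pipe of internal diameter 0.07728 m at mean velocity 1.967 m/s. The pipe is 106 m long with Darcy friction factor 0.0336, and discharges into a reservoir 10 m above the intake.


Approach: apply continuity + Darcy-Weisbach + hydraulic power, Q = A*v; hf = f*(L/D)*(v^2/(2g)); H = static + hf; P = rho*g*Q*H.
Step 1 — flow rate (continuity, Q = A*v):
  A = pi*(0.07728/2)^2 = 0.00469055 m^2
  Q = 0.00469055 * 1.967 = 0.00922632 m^3/s
Step 2 — friction head loss (Darcy-Weisbach):
  hf = 0.0336 * (106/0.07728) * (1.967^2 / (2*9.81))
  hf = 9.08841 m
Step 3 — total head: H = 10 + 9.08841 = 19.0884 m
Step 4 — hydraulic power (P = rho*g*Q*H):
  P = 1000 * 9.81 * 0.00922632 * 19.0884 = 1728 W
Therefore the hydraulic power required at the pump = 1728 W.


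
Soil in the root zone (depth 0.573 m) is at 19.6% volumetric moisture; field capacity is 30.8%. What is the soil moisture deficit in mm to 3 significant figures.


Approach: apply the soil moisture deficit relation, SMD = (FC - theta)/100 * depth * 1000.
SMD = (30.8 - 19.6)/100 * 0.573 * 1000 = 64.2 mm
Therefore the soil moisture deficit = 64.2 mm.


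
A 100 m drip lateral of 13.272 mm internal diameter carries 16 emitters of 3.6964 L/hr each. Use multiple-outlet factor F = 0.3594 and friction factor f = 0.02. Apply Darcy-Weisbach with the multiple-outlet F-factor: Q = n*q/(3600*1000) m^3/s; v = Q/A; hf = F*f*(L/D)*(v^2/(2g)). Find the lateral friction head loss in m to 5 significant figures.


Q = 16*3.6964/(3600*1000) = 1.642844e-05 m^3/s
A = pi*(13.272e-3/2)^2 = 1.383447e-04 m^2, so v = Q/A = 0.1187501 m/s
hf = 0.3594*0.02*(100/0.013272)*(0.1187501^2/(2*9.81)) = 0.038926 m
Therefore the lateral friction head loss = 0.038926 m.


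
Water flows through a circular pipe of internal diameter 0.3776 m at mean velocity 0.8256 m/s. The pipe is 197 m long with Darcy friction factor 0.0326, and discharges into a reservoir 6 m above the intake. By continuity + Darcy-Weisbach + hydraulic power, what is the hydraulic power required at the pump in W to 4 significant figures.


Approach: apply continuity + Darcy-Weisbach + hydraulic power, Q = A*v; hf = f*(L/D)*(v^2/(2g)); H = static + hf; P = rho*g*Q*H.
Step 1 — flow rate (continuity, Q = A*v):
  A = pi*(0.3776/2)^2 = 0.111983 m^2
  Q = 0.111983 * 0.8256 = 0.0924535 m^3/s
Step 2 — friction head loss (Darcy-Weisbach):
  hf = 0.0326 * (197/0.3776) * (0.8256^2 / (2*9.81))
  hf = 0.590870 m
Step 3 — total head: H = 6 + 0.590870 = 6.59087 m
Step 4 — hydraulic power (P = rho*g*Q*H):
  P = 1000 * 9.81 * 0.0924535 * 6.59087 = 5978 W
Therefore the hydraulic power required at the pump = 5978 W.


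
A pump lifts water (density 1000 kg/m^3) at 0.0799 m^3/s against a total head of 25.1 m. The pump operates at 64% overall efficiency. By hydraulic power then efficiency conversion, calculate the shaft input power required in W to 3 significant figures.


Approach: apply hydraulic power then efficiency conversion, P = rho*g*Q*H; P_in = P/eta.
Step 1 — hydraulic power (P = rho*g*Q*H):
  P = 1000 * 9.81 * 0.0799 * 25.1 = 19674 W
Step 2 — input power: P_in = P/eta = 19674 / 0.64 = 30700 W
Therefore the shaft input power required = 30700 W.


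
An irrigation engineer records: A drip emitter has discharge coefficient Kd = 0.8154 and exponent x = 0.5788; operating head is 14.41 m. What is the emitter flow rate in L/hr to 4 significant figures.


Approach: apply the emitter characteristic equation, q = Kd * h^x.
q = 0.8154 * 14.41^0.5788 = 3.819 L/hr
Therefore the emitter flow rate = 3.819 L/hr.


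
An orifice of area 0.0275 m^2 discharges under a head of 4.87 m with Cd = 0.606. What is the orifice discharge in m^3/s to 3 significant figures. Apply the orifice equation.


Approach: apply the orifice equation, Q = Cd*A*sqrt(2*g*h).
Q = 0.606 * 0.0275 * sqrt(2*9.81*4.87) = 0.163 m^3/s
Therefore the orifice discharge = 0.163 m^3/s.


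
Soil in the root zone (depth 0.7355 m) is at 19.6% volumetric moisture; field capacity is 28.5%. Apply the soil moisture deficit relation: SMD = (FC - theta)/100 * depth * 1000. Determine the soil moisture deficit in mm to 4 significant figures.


SMD = (28.5 - 19.6)/100 * 0.7355 * 1000 = 65.46 mm
Therefore the soil moisture deficit = 65.46 mm.


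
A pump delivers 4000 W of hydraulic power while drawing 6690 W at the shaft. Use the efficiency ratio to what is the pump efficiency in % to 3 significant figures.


Approach: apply the efficiency ratio, eta = (P_out/P_in)*100.
eta = (4000 / 6690) * 100 = 59.8 %
Therefore the pump efficiency = 59.8 %.


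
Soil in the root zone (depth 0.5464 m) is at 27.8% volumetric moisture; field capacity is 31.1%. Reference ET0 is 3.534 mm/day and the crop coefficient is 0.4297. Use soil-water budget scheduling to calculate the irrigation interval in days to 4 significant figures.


Approach: apply soil-water budget scheduling, SMD = (FC-theta)/100*depth*1000; ETc = ET0*Kc; interval = SMD/ETc.
Step 1 — soil moisture deficit:
  SMD = (31.1 - 27.8)/100 * 0.5464 * 1000 = 18.0312 mm
Step 2 — daily crop ET (ETc = ET0*Kc):
  ETc = 3.534 * 0.4297 = 1.51856 mm/day
Step 3 — irrigation interval (SMD/ETc):
  interval = 18.0312 / 1.51856 = 11.87 days
Therefore the irrigation interval = 11.87 days.


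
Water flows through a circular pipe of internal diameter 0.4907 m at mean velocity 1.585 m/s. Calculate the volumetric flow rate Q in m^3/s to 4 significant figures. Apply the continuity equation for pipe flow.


Approach: apply the continuity equation for pipe flow, Q = A * v with A = pi*(D/2)^2.
A = pi*(0.4907/2)^2 = 0.189113 m^2
Q = 0.189113 * 1.585 = 0.2997 m^3/s
Therefore the volumetric flow rate Q = 0.2997 m^3/s.


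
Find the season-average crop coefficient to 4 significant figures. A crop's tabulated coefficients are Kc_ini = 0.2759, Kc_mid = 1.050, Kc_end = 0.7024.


Approach: apply a simple seasonal average, Kc_avg = (Kc_ini + Kc_mid + Kc_end)/3.
Kc_avg = (0.2759 + 1.050 + 0.7024)/3 = 0.6761
Therefore the season-average crop coefficient = 0.6761.


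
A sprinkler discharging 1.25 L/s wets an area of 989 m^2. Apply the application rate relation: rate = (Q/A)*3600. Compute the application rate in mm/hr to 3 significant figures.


rate = (1.25 / 989) * 3600 = 4.55 mm/hr
Therefore the application rate = 4.55 mm/hr.


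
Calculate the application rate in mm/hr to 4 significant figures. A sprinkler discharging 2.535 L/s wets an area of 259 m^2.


Approach: apply the application rate relation, rate = (Q/A)*3600.
rate = (2.535 / 259) * 3600 = 35.24 mm/hr
Therefore the application rate = 35.24 mm/hr.


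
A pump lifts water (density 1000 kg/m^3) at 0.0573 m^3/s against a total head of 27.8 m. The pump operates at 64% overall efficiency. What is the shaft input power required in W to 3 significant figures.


Approach: apply hydraulic power then efficiency conversion, P = rho*g*Q*H; P_in = P/eta.
Step 1 — hydraulic power (P = rho*g*Q*H):
  P = 1000 * 9.81 * 0.0573 * 27.8 = 15627 W
Step 2 — input power: P_in = P/eta = 15627 / 0.64 = 24400 W
Therefore the shaft input power required = 24400 W.


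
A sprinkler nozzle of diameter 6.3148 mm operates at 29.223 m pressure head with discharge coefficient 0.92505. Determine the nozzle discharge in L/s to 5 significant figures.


Approach: apply the orifice equation, Q = Cd*A*sqrt(2*g*h), A = pi*(d/2)^2.
A = pi*(6.3148e-3/2)^2 = 3.131909e-05 m^2
Q = 0.92505 * 3.131909e-05 * sqrt(2*9.81*29.223) * 1000 = 0.69372 L/s
Therefore the nozzle discharge = 0.69372 L/s.


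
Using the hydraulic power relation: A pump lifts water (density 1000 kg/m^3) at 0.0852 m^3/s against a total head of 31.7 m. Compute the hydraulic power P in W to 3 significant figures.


Approach: apply the hydraulic power relation, P = rho*g*Q*H.
P = 1000 * 9.81 * 0.0852 * 31.7 = 26500 W
Therefore the hydraulic power P = 26500 W.


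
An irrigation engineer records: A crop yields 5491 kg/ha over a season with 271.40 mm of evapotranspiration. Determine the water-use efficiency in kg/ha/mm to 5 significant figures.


Approach: apply the water-use efficiency ratio, WUE = yield/ET.
WUE = 5491 / 271.40 = 20.232 kg/ha/mm
Therefore the water-use efficiency = 20.232 kg/ha/mm.


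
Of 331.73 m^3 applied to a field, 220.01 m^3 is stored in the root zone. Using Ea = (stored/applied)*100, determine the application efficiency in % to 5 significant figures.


Ea = (220.01/331.73)*100 = 66.322 %
Therefore the application efficiency = 66.322 %.


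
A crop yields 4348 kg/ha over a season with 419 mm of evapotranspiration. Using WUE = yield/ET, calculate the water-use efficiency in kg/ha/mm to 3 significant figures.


WUE = 4348 / 419 = 10.4 kg/ha/mm
Therefore the water-use efficiency = 10.4 kg/ha/mm.


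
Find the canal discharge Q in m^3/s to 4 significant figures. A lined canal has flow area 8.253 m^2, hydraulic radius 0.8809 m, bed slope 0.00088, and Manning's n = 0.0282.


Approach: apply Manning's equation, Q = (1/n)*A*R^(2/3)*S^(1/2).
Q = (1/0.0282) * 8.253 * 0.8809^(2/3) * 0.00088^(1/2) = 7.978 m^3/s
Therefore the canal discharge Q = 7.978 m^3/s.


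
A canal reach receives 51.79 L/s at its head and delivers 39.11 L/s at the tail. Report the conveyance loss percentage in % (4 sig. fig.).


Approach: apply the conveyance loss ratio, loss% = ((Q_head - Q_tail)/Q_head)*100.
loss = ((51.79 - 39.11)/51.79)*100 = 24.48 %
Therefore the conveyance loss percentage = 24.48 %.


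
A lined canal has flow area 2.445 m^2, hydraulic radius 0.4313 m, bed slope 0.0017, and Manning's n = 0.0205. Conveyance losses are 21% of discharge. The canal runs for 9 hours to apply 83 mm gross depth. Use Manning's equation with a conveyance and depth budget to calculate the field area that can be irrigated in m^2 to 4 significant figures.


Approach: apply Manning's equation with a conveyance and depth budget, Q = (1/n)*A*R^(2/3)*S^(1/2); Q_field = Q*(1-loss); Area = Q_field*t/(d/1000).
Step 1 — canal discharge (Manning's equation):
  Q = (1/0.0205) * 2.445 * 0.4313^(2/3) * 0.0017^(1/2) = 2.80717 m^3/s
Step 2 — delivered flow: Q_field = 2.80717*(1 - 21/100) = 2.21767 m^3/s
Step 3 — volume delivered: V = 2.21767 * 9*3600 = 71852.4 m^3
Step 4 — area served: A = V / (depth/1000) = 71852.4 / 0.083 = 865700 m^2
Therefore the field area that can be irrigated = 865700 m^2.


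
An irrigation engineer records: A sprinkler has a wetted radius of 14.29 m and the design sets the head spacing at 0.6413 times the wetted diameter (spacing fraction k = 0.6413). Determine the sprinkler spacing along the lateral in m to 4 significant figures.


Approach: apply the sprinkler spacing rule (spacing as a fraction of wetted diameter), S = k*(2*R).
S = 0.6413 * (2 * 14.29) = 18.33 m
Therefore the sprinkler spacing along the lateral = 18.33 m.


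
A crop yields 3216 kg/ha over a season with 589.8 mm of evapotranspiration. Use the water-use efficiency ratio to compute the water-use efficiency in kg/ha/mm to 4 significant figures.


Approach: apply the water-use efficiency ratio, WUE = yield/ET.
WUE = 3216 / 589.8 = 5.453 kg/ha/mm
Therefore the water-use efficiency = 5.453 kg/ha/mm.


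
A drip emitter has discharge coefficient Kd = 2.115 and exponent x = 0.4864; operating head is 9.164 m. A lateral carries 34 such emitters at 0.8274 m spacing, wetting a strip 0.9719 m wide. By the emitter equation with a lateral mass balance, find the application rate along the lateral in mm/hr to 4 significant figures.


Approach: apply the emitter equation with a lateral mass balance, q = Kd*h^x; Q = n*q; rate = Q/(n*spacing*width).
Step 1 — single emitter flow (q = Kd*h^x):
  q = 2.115 * 9.164^0.4864 = 6.21253 L/hr
Step 2 — total lateral flow: Q = 34 * 6.21253 = 211.226 L/hr
Step 3 — wetted area: A = 34 * 0.8274 * 0.9719 = 27.3411 m^2
Step 4 — application rate: Q/A = 211.226/27.3411 = 7.726 mm/hr
Therefore the application rate along the lateral = 7.726 mm/hr.


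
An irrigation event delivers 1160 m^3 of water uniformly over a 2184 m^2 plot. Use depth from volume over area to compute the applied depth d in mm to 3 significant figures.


Approach: apply depth from volume over area, d = (V/A)*1000.
d = (1160 / 2184) * 1000 = 531 mm
Therefore the applied depth d = 531 mm.


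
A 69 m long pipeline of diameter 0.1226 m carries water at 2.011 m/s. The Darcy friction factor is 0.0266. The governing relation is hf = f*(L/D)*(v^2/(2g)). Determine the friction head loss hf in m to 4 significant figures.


hf = 0.0266 * (69/0.1226) * (2.011^2 / (2*9.81))
hf = 3.086 m
Therefore the friction head loss hf = 3.086 m.


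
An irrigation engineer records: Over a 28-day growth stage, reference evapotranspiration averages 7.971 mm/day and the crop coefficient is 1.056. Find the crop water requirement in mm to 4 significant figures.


Approach: apply the crop water requirement relation, CWR = ET0 * Kc * days.
CWR = 7.971 * 1.056 * 28 = 235.7 mm
Therefore the crop water requirement = 235.7 mm.


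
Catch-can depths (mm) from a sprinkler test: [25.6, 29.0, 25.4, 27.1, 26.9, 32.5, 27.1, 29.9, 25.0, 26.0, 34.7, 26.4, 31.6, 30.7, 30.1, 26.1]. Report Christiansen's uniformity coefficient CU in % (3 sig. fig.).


Approach: apply Christiansen's uniformity coefficient, CU = (1 - mean_abs_deviation/mean)*100.
mean = 28.381 mm
mean |d_i - mean| = 2.4789 mm
CU = (1 - 2.4789/28.381)*100 = 91.3 %
Therefore Christiansen's uniformity coefficient CU = 91.3 %.


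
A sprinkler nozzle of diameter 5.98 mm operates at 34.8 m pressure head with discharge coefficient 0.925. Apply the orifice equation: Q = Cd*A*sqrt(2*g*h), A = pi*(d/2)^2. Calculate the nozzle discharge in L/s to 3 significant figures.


A = pi*(5.98e-3/2)^2 = 2.8086e-05 m^2
Q = 0.925 * 2.8086e-05 * sqrt(2*9.81*34.8) * 1000 = 0.679 L/s
Therefore the nozzle discharge = 0.679 L/s.


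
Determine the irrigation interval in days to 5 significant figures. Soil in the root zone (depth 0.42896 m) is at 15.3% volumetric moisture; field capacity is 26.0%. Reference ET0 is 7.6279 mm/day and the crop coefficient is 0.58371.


Approach: apply soil-water budget scheduling, SMD = (FC-theta)/100*depth*1000; ETc = ET0*Kc; interval = SMD/ETc.
Step 1 — soil moisture deficit:
  SMD = (26.0 - 15.3)/100 * 0.42896 * 1000 = 45.89872 mm
Step 2 — daily crop ET (ETc = ET0*Kc):
  ETc = 7.6279 * 0.58371 = 4.452482 mm/day
Step 3 — irrigation interval (SMD/ETc):
  interval = 45.89872 / 4.452482 = 10.309 days
Therefore the irrigation interval = 10.309 days.


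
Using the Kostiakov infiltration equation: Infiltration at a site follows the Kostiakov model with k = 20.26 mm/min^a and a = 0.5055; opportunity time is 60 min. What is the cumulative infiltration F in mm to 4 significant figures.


Approach: apply the Kostiakov infiltration equation, F = k*t^a.
F = 20.26 * 60^0.5055 = 160.5 mm
Therefore the cumulative infiltration F = 160.5 mm.


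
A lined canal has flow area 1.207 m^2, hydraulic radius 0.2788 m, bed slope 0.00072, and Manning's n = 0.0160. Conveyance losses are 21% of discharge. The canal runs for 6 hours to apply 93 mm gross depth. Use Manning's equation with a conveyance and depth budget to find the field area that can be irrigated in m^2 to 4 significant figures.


Approach: apply Manning's equation with a conveyance and depth budget, Q = (1/n)*A*R^(2/3)*S^(1/2); Q_field = Q*(1-loss); Area = Q_field*t/(d/1000).
Step 1 — canal discharge (Manning's equation):
  Q = (1/0.0160) * 1.207 * 0.2788^(2/3) * 0.00072^(1/2) = 0.863871 m^3/s
Step 2 — delivered flow: Q_field = 0.863871*(1 - 21/100) = 0.682458 m^3/s
Step 3 — volume delivered: V = 0.682458 * 6*3600 = 14741.1 m^3
Step 4 — area served: A = V / (depth/1000) = 14741.1 / 0.093 = 158500 m^2
Therefore the field area that can be irrigated = 158500 m^2.


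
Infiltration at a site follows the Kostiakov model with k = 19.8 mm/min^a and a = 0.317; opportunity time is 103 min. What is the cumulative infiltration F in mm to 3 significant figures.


Approach: apply the Kostiakov infiltration equation, F = k*t^a.
F = 19.8 * 103^0.317 = 86.0 mm
Therefore the cumulative infiltration F = 86.0 mm.


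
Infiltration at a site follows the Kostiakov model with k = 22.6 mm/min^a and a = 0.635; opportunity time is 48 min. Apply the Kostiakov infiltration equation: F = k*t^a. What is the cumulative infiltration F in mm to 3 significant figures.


F = 22.6 * 48^0.635 = 264 mm
Therefore the cumulative infiltration F = 264 mm.


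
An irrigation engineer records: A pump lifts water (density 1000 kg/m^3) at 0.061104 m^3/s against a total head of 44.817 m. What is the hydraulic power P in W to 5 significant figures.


Approach: apply the hydraulic power relation, P = rho*g*Q*H.
P = 1000 * 9.81 * 0.061104 * 44.817 = 26865 W
Therefore the hydraulic power P = 26865 W.


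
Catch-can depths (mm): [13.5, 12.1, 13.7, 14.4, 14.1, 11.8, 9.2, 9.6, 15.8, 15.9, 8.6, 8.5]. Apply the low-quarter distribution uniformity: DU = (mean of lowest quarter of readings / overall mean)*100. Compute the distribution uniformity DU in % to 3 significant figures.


sorted lowest 3 of 12: [8.5, 8.6, 9.2] -> mean = 8.7667 mm
overall mean = 12.267 mm
DU = (8.7667/12.267)*100 = 71.5 %
Therefore the distribution uniformity DU = 71.5 %.


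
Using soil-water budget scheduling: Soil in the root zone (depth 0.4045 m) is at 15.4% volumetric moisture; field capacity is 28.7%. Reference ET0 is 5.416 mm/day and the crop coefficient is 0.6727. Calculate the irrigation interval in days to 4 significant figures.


Approach: apply soil-water budget scheduling, SMD = (FC-theta)/100*depth*1000; ETc = ET0*Kc; interval = SMD/ETc.
Step 1 — soil moisture deficit:
  SMD = (28.7 - 15.4)/100 * 0.4045 * 1000 = 53.7985 mm
Step 2 — daily crop ET (ETc = ET0*Kc):
  ETc = 5.416 * 0.6727 = 3.64334 mm/day
Step 3 — irrigation interval (SMD/ETc):
  interval = 53.7985 / 3.64334 = 14.77 days
Therefore the irrigation interval = 14.77 days.


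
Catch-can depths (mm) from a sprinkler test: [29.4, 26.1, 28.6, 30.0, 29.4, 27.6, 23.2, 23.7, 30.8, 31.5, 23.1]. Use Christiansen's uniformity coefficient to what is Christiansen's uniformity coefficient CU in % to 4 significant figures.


Approach: apply Christiansen's uniformity coefficient, CU = (1 - mean_abs_deviation/mean)*100.
mean = 27.5818 mm
mean |d_i - mean| = 2.58678 mm
CU = (1 - 2.58678/27.5818)*100 = 90.62 %
Therefore Christiansen's uniformity coefficient CU = 90.62 %.


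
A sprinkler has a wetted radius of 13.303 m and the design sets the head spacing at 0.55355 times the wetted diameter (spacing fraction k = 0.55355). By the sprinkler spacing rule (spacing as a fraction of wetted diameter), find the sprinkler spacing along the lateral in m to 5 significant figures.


Approach: apply the sprinkler spacing rule (spacing as a fraction of wetted diameter), S = k*(2*R).
S = 0.55355 * (2 * 13.303) = 14.728 m
Therefore the sprinkler spacing along the lateral = 14.728 m.


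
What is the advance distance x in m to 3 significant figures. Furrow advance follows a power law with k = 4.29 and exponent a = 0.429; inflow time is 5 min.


Approach: apply the power-law advance function, x = k*t^a.
x = 4.29 * 5^0.429 = 8.56 m
Therefore the advance distance x = 8.56 m.


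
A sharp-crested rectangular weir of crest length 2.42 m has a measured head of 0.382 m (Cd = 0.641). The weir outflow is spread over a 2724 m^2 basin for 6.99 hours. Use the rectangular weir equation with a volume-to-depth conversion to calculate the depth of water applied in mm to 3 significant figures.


Approach: apply the rectangular weir equation with a volume-to-depth conversion, Q = (2/3)*Cd*L*sqrt(2g)*H^1.5; d = Q*t/A * 1000.
Step 1 — weir discharge:
  Q = (2/3)*0.641*2.42*sqrt(2*9.81)*0.382^1.5 = 1.0815 m^3/s
Step 2 — volume: V = 1.0815 * 6.99*3600 = 27215 m^3
Step 3 — depth: d = V/A * 1000 = 27215/2724 * 1000 = 9990 mm
Therefore the depth of water applied = 9990 mm.


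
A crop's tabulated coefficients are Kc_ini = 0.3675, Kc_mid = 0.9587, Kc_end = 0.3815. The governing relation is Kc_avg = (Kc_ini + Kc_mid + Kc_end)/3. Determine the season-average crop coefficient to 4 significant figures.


Kc_avg = (0.3675 + 0.9587 + 0.3815)/3 = 0.5692
Therefore the season-average crop coefficient = 0.5692.


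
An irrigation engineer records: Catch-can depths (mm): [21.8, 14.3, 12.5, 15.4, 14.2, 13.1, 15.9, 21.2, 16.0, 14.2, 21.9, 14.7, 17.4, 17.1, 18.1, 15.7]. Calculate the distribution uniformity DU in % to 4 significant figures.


Approach: apply the low-quarter distribution uniformity, DU = (mean of lowest quarter of readings / overall mean)*100.
sorted lowest 4 of 16: [12.5, 13.1, 14.2, 14.2] -> mean = 13.5000 mm
overall mean = 16.4688 mm
DU = (13.5000/16.4688)*100 = 81.97 %
Therefore the distribution uniformity DU = 81.97 %.


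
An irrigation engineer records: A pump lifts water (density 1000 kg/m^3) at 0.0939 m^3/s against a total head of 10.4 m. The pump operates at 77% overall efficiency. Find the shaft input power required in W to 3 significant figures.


Approach: apply hydraulic power then efficiency conversion, P = rho*g*Q*H; P_in = P/eta.
Step 1 — hydraulic power (P = rho*g*Q*H):
  P = 1000 * 9.81 * 0.0939 * 10.4 = 9580.1 W
Step 2 — input power: P_in = P/eta = 9580.1 / 0.77 = 12400 W
Therefore the shaft input power required = 12400 W.
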